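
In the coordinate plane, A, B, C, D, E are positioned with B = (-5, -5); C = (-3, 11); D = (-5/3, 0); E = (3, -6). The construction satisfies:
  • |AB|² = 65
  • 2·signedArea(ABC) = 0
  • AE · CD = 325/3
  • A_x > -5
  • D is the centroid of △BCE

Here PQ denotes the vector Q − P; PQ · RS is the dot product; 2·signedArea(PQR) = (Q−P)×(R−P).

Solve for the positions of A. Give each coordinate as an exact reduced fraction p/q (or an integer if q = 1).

1. A_x = -4  [2·signedArea(ABC) = 0 ∩ AE · CD = 325/3]
2. A_y = 3  [2·signedArea(ABC) = 0 ∩ AE · CD = 325/3]
   → A = (-4, 3)

A = (-4, 3)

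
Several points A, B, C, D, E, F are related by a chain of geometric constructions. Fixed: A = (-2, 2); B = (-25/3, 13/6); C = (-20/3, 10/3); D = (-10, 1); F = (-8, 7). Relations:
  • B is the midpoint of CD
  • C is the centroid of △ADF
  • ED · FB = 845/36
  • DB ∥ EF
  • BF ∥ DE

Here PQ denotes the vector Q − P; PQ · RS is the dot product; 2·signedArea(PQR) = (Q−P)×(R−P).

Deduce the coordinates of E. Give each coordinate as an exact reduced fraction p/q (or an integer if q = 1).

E = (-29/3, 35/6)

1. E_x = -29/3  [DB ∥ EF ∩ BF ∥ DE]
2. E_y = 35/6  [DB ∥ EF ∩ BF ∥ DE]
   → E = (-29/3, 35/6)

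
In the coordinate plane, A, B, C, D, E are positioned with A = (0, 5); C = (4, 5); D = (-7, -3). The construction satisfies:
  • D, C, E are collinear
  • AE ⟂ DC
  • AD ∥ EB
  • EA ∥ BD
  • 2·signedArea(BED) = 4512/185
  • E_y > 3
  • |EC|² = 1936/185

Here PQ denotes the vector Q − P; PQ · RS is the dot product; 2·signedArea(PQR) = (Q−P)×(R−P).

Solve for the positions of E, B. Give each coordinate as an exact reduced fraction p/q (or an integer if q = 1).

B = (-1039/185, -907/185)
E = (256/185, 573/185)

1. E_x = 256/185  [D, C, E are collinear ∩ AE ⟂ DC]
2. E_y = 573/185  [D, C, E are collinear ∩ AE ⟂ DC]
   → E = (256/185, 573/185)
3. B_x = -1039/185  [EA ∥ BD ∩ AD ∥ EB]
4. B_y = -907/185  [EA ∥ BD ∩ AD ∥ EB]
   → B = (-1039/185, -907/185)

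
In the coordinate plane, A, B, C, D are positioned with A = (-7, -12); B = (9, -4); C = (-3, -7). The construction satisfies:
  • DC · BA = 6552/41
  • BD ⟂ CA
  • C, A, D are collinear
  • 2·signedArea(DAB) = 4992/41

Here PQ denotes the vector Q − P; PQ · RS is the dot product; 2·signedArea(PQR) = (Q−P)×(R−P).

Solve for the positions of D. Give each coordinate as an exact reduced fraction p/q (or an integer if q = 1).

D = (129/41, 28/41)

1. D_x = 129/41  [C, A, D are collinear ∩ BD ⟂ CA]
2. D_y = 28/41  [C, A, D are collinear ∩ BD ⟂ CA]
   → D = (129/41, 28/41)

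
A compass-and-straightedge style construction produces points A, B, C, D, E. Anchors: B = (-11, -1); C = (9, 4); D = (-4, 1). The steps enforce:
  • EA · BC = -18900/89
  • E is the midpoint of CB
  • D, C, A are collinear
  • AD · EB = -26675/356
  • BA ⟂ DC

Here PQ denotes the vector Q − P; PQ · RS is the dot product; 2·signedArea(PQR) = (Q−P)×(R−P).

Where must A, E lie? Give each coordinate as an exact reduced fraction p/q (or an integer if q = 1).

A = (-1973/178, -113/178)
E = (-1, 3/2)

1. A_x = -1973/178  [D, C, A are collinear ∩ BA ⟂ DC]
2. A_y = -113/178  [D, C, A are collinear ∩ BA ⟂ DC]
   → A = (-1973/178, -113/178)
3. E_x = -1  [E is the midpoint of CB]
4. E_y = 3/2  [E is the midpoint of CB]
   → E = (-1, 3/2)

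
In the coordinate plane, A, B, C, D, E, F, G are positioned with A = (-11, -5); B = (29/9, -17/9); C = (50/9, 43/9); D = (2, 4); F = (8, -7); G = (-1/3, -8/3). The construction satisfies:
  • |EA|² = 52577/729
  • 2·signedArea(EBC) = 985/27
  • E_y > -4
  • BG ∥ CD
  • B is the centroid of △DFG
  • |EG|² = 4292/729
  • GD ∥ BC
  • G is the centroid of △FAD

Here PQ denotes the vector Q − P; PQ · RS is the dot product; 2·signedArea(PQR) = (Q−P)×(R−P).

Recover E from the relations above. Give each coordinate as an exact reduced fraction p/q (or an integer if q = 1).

E = (-73/27, -86/27)

1. E_x = -73/27  [line -20/3·x + 7/3·y + -286/27 = 0 ∩ |EA|² = 52577/729]
2. E_y = -86/27  [line -20/3·x + 7/3·y + -286/27 = 0 ∩ |EA|² = 52577/729]
   → E = (-73/27, -86/27)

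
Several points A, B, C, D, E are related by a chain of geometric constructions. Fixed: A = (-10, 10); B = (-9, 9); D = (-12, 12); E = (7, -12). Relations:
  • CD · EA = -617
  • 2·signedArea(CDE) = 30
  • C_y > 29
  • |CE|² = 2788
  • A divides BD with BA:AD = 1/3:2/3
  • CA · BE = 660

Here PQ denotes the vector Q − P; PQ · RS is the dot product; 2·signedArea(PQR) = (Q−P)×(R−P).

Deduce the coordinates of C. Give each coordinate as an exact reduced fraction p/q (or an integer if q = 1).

C = (-25, 30)

1. C_x = -25  [2·signedArea(CDE) = 30 ∩ CA · BE = 660]
2. C_y = 30  [2·signedArea(CDE) = 30 ∩ CA · BE = 660]
   → C = (-25, 30)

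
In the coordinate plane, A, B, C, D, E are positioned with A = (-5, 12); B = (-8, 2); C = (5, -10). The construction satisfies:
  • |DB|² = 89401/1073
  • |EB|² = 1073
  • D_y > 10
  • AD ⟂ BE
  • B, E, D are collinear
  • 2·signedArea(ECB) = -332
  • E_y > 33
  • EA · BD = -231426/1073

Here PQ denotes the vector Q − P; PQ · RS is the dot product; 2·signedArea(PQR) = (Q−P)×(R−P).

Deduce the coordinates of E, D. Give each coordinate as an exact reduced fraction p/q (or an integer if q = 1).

D = (-10677/1073, 11714/1073)
E = (-15, 34)

1. E_x = -15  [line -12·x + -13·y + 262 = 0 ∩ |EB|² = 1073]
2. E_y = 34  [line -12·x + -13·y + 262 = 0 ∩ |EB|² = 1073]
   → E = (-15, 34)
3. D_x = -10677/1073  [EA · BD = -231426/1073 ∩ B, E, D are collinear]
4. D_y = 11714/1073  [EA · BD = -231426/1073 ∩ B, E, D are collinear]
   → D = (-10677/1073, 11714/1073)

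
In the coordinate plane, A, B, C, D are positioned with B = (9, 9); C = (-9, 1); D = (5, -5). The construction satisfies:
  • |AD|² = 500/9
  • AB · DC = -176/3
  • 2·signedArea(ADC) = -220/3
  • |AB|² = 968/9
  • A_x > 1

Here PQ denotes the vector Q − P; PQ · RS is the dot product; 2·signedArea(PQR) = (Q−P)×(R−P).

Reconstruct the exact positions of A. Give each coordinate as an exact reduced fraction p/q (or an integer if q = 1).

1. A_x = 5/3  [2·signedArea(ADC) = -220/3 ∩ AB · DC = -176/3]
2. A_y = 5/3  [2·signedArea(ADC) = -220/3 ∩ AB · DC = -176/3]
   → A = (5/3, 5/3)

A = (5/3, 5/3)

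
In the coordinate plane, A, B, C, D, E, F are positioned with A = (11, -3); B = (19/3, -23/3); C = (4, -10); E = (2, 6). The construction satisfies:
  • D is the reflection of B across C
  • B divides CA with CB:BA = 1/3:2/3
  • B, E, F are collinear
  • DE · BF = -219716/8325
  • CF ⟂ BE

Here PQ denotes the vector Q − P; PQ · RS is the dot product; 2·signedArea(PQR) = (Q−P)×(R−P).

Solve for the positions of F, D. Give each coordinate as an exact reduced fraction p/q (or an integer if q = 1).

1. F_x = 6283/925  [B, E, F are collinear ∩ CF ⟂ BE]
2. F_y = -8431/925  [B, E, F are collinear ∩ CF ⟂ BE]
   → F = (6283/925, -8431/925)
3. D_x = 5/3  [D is the reflection of B across C]
4. D_y = -37/3  [D is the reflection of B across C]
   → D = (5/3, -37/3)

D = (5/3, -37/3)
F = (6283/925, -8431/925)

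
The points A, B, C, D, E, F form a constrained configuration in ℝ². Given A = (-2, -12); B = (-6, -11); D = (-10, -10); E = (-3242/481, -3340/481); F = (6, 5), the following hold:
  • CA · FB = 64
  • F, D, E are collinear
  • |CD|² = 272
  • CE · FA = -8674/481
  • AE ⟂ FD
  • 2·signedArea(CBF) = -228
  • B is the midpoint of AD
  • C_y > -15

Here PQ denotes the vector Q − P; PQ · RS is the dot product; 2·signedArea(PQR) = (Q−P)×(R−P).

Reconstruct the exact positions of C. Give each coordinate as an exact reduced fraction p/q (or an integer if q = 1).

1. C_x = 6  [2·signedArea(CBF) = -228 ∩ CE · FA = -8674/481]
2. C_y = -14  [2·signedArea(CBF) = -228 ∩ CE · FA = -8674/481]
   → C = (6, -14)

C = (6, -14)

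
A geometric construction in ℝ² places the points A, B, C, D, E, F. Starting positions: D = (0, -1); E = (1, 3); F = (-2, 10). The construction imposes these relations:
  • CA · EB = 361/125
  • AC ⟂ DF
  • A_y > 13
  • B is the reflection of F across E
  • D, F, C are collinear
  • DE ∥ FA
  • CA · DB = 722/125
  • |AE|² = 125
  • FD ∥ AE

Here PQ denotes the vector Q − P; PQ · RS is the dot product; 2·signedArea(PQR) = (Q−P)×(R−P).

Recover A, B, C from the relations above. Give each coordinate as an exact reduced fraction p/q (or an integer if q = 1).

A = (-1, 14)
B = (4, -4)
C = (-334/125, 1712/125)

1. A_x = -1  [FD ∥ AE ∩ DE ∥ FA]
2. A_y = 14  [FD ∥ AE ∩ DE ∥ FA]
   → A = (-1, 14)
3. B_x = 4  [B is the reflection of F across E]
4. B_y = -4  [B is the reflection of F across E]
   → B = (4, -4)
5. C_x = -334/125  [D, F, C are collinear ∩ AC ⟂ DF]
6. C_y = 1712/125  [D, F, C are collinear ∩ AC ⟂ DF]
   → C = (-334/125, 1712/125)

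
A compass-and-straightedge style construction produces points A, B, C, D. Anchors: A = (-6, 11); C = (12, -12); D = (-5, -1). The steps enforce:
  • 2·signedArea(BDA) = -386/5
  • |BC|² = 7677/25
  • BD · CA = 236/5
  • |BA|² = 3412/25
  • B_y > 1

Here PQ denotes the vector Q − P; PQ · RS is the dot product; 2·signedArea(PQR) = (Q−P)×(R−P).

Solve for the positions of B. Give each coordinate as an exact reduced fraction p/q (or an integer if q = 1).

B = (6/5, 9/5)

1. B_x = 6/5  [2·signedArea(BDA) = -386/5 ∩ BD · CA = 236/5]
2. B_y = 9/5  [2·signedArea(BDA) = -386/5 ∩ BD · CA = 236/5]
   → B = (6/5, 9/5)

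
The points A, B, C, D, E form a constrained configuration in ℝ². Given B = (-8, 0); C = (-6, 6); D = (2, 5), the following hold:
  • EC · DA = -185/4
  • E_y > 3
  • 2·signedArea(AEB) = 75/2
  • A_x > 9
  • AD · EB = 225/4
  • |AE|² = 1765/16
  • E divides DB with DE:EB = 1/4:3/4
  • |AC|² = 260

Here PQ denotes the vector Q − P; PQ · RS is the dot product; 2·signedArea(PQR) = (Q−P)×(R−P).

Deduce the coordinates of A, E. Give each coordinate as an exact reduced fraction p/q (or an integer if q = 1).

1. E_x = -1/2  [E divides DB with DE:EB = 1/4:3/4]
2. E_y = 15/4  [E divides DB with DE:EB = 1/4:3/4]
   → E = (-1/2, 15/4)
3. A_x = 10  [2·signedArea(AEB) = 75/2 ∩ EC · DA = -185/4]
4. A_y = 4  [2·signedArea(AEB) = 75/2 ∩ EC · DA = -185/4]
   → A = (10, 4)

A = (10, 4)
E = (-1/2, 15/4)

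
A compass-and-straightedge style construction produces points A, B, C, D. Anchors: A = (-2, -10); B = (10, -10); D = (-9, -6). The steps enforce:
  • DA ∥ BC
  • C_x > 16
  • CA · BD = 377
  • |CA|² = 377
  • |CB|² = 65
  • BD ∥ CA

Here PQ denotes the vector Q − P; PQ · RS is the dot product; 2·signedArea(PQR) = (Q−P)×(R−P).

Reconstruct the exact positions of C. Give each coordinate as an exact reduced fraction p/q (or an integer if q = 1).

C = (17, -14)

1. C_x = 17  [BD ∥ CA ∩ DA ∥ BC]
2. C_y = -14  [BD ∥ CA ∩ DA ∥ BC]
   → C = (17, -14)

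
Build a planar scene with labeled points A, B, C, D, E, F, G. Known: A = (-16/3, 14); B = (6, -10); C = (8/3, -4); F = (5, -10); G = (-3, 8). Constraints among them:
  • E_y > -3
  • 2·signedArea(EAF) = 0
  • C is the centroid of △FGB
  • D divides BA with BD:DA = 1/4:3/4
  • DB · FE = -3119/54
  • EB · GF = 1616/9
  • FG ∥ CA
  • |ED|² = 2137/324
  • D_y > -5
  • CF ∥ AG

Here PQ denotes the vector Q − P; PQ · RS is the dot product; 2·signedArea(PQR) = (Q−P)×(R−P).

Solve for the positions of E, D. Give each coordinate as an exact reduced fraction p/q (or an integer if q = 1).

D = (19/6, -4)
E = (14/9, -2)

1. E_x = 14/9  [2·signedArea(EAF) = 0 ∩ EB · GF = 1616/9]
2. E_y = -2  [2·signedArea(EAF) = 0 ∩ EB · GF = 1616/9]
   → E = (14/9, -2)
3. D_x = 19/6  [D divides BA with BD:DA = 1/4:3/4]
4. D_y = -4  [D divides BA with BD:DA = 1/4:3/4]
   → D = (19/6, -4)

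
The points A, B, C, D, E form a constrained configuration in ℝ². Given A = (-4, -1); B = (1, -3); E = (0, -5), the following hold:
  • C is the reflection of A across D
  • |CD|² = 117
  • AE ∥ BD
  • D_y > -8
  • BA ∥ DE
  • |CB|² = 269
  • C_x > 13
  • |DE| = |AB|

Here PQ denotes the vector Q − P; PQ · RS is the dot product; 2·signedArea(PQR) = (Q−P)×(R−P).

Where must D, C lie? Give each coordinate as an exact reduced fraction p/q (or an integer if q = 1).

C = (14, -13)
D = (5, -7)

1. D_x = 5  [BA ∥ DE ∩ AE ∥ BD]
2. D_y = -7  [BA ∥ DE ∩ AE ∥ BD]
   → D = (5, -7)
3. C_x = 14  [C is the reflection of A across D]
4. C_y = -13  [C is the reflection of A across D]
   → C = (14, -13)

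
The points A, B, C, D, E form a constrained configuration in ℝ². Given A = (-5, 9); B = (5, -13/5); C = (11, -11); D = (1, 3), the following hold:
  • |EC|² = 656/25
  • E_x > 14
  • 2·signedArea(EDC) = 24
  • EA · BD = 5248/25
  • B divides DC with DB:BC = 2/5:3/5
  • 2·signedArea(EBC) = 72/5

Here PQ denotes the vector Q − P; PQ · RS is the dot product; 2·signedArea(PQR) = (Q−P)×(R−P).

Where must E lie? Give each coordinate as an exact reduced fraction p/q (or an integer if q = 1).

E = (15, -71/5)

1. E_x = 15  [2·signedArea(EBC) = 72/5 ∩ EA · BD = 5248/25]
2. E_y = -71/5  [2·signedArea(EBC) = 72/5 ∩ EA · BD = 5248/25]
   → E = (15, -71/5)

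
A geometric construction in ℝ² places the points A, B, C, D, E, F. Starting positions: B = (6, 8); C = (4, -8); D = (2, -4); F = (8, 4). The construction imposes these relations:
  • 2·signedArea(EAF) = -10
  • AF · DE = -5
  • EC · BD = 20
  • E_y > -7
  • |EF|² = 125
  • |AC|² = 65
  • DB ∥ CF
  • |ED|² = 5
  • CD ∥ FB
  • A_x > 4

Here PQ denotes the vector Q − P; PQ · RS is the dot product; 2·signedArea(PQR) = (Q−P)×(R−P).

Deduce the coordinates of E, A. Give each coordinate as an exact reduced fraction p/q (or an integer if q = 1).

A = (5, 0)
E = (3, -6)

1. E_x = 3  [line 4·x + 12·y + 60 = 0 ∩ |EF|² = 125]
2. E_y = -6  [line 4·x + 12·y + 60 = 0 ∩ |EF|² = 125]
   → E = (3, -6)
3. A_x = 5  [AF · DE = -5 ∩ 2·signedArea(EAF) = -10]
4. A_y = 0  [AF · DE = -5 ∩ 2·signedArea(EAF) = -10]
   → A = (5, 0)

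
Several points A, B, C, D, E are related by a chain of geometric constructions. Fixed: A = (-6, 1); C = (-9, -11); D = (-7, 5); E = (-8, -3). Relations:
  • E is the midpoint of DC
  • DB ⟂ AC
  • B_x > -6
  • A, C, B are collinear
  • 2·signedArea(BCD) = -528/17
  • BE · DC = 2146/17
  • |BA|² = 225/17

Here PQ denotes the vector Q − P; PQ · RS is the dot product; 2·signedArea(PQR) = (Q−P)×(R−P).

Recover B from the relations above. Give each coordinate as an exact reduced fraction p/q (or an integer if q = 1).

1. B_x = -87/17  [A, C, B are collinear ∩ DB ⟂ AC]
2. B_y = 77/17  [A, C, B are collinear ∩ DB ⟂ AC]
   → B = (-87/17, 77/17)

B = (-87/17, 77/17)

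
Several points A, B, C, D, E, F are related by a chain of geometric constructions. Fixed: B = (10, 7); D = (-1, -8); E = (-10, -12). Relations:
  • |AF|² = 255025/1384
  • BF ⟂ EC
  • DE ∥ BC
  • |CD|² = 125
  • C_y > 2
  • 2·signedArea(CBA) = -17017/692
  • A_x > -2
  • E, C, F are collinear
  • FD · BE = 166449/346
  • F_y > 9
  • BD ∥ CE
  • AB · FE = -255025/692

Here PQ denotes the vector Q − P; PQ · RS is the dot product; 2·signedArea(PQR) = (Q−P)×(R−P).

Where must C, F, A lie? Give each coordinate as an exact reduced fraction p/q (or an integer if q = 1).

1. C_x = 1  [BD ∥ CE ∩ DE ∥ BC]
2. C_y = 3  [BD ∥ CE ∩ DE ∥ BC]
   → C = (1, 3)
3. F_x = 2095/346  [E, C, F are collinear ∩ BF ⟂ EC]
4. F_y = 3423/346  [E, C, F are collinear ∩ BF ⟂ EC]
   → F = (2095/346, 3423/346)
5. A_x = -1365/692  [AB · FE = -255025/692 ∩ 2·signedArea(CBA) = -17017/692]
6. A_y = -729/692  [AB · FE = -255025/692 ∩ 2·signedArea(CBA) = -17017/692]
   → A = (-1365/692, -729/692)

A = (-1365/692, -729/692)
C = (1, 3)
F = (2095/346, 3423/346)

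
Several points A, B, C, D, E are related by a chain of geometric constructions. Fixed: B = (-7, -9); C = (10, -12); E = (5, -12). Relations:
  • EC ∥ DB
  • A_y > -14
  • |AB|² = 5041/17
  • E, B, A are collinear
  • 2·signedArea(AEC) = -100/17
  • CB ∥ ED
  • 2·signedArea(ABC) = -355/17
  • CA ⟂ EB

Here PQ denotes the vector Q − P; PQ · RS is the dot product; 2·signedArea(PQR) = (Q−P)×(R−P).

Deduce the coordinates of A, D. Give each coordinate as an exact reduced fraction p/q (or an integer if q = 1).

A = (165/17, -224/17)
D = (-12, -9)

1. A_x = 165/17  [E, B, A are collinear ∩ CA ⟂ EB]
2. A_y = -224/17  [E, B, A are collinear ∩ CA ⟂ EB]
   → A = (165/17, -224/17)
3. D_x = -12  [EC ∥ DB ∩ CB ∥ ED]
4. D_y = -9  [EC ∥ DB ∩ CB ∥ ED]
   → D = (-12, -9)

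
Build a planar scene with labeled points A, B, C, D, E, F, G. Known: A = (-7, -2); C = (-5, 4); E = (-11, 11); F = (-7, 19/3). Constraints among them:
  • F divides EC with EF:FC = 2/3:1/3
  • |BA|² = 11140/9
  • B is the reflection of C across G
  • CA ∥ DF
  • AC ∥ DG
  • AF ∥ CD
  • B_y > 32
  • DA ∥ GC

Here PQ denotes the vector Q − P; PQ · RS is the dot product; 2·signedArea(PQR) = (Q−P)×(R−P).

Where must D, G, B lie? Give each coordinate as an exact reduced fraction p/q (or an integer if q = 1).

1. D_x = -5  [CA ∥ DF ∩ AF ∥ CD]
2. D_y = 37/3  [CA ∥ DF ∩ AF ∥ CD]
   → D = (-5, 37/3)
3. G_x = -3  [DA ∥ GC ∩ AC ∥ DG]
4. G_y = 55/3  [DA ∥ GC ∩ AC ∥ DG]
   → G = (-3, 55/3)
5. B_x = -1  [B is the reflection of C across G]
6. B_y = 98/3  [B is the reflection of C across G]
   → B = (-1, 98/3)

B = (-1, 98/3)
D = (-5, 37/3)
G = (-3, 55/3)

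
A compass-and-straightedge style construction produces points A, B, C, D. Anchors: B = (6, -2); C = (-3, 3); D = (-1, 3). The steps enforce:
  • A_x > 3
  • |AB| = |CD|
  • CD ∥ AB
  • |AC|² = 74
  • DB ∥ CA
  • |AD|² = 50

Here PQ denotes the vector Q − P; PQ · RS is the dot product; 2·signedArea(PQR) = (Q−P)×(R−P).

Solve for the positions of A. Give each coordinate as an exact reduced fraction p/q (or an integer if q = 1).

1. A_x = 4  [CD ∥ AB ∩ DB ∥ CA]
2. A_y = -2  [CD ∥ AB ∩ DB ∥ CA]
   → A = (4, -2)

A = (4, -2)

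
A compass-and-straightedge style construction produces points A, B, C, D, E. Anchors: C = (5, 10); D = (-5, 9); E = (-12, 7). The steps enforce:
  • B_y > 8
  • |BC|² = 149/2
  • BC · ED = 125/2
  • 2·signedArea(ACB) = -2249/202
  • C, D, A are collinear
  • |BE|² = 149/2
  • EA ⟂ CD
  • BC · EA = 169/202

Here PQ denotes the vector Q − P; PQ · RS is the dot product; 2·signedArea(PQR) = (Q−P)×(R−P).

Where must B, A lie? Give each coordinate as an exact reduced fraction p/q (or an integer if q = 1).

A = (-1225/101, 837/101)
B = (-7/2, 17/2)

1. B_x = -7/2  [line -7·x + -2·y + -15/2 = 0 ∩ |BC|² = 149/2]
2. B_y = 17/2  [line -7·x + -2·y + -15/2 = 0 ∩ |BC|² = 149/2]
   → B = (-7/2, 17/2)
3. A_x = -1225/101  [C, D, A are collinear ∩ EA ⟂ CD]
4. A_y = 837/101  [C, D, A are collinear ∩ EA ⟂ CD]
   → A = (-1225/101, 837/101)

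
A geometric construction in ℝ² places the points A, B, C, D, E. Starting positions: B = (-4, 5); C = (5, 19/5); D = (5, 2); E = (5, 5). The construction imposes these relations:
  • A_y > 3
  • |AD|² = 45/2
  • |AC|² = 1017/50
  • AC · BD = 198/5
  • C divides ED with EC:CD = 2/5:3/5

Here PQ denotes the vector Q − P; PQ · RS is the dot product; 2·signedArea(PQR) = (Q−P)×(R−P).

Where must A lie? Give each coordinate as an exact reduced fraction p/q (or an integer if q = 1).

A = (1/2, 7/2)

1. A_x = 1/2  [line -9·x + 3·y + -6 = 0 ∩ |AD|² = 45/2]
2. A_y = 7/2  [line -9·x + 3·y + -6 = 0 ∩ |AD|² = 45/2]
   → A = (1/2, 7/2)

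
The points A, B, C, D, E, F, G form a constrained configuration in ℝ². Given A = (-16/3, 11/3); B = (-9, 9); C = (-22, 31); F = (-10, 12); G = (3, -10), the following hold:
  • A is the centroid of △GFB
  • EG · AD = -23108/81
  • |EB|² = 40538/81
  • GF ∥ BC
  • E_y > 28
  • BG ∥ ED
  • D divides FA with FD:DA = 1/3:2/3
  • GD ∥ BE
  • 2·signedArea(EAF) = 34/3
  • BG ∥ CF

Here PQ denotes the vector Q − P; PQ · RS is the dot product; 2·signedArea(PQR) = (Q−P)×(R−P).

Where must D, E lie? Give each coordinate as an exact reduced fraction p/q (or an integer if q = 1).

D = (-76/9, 83/9)
E = (-184/9, 254/9)

1. D_x = -76/9  [D divides FA with FD:DA = 1/3:2/3]
2. D_y = 83/9  [D divides FA with FD:DA = 1/3:2/3]
   → D = (-76/9, 83/9)
3. E_x = -184/9  [BG ∥ ED ∩ GD ∥ BE]
4. E_y = 254/9  [BG ∥ ED ∩ GD ∥ BE]
   → E = (-184/9, 254/9)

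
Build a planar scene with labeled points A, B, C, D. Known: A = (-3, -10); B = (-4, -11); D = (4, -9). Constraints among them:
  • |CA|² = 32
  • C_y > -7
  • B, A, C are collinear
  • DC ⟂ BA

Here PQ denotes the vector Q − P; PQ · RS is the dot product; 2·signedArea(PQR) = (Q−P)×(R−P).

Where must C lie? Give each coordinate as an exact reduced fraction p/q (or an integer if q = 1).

1. C_x = 1  [B, A, C are collinear ∩ DC ⟂ BA]
2. C_y = -6  [B, A, C are collinear ∩ DC ⟂ BA]
   → C = (1, -6)

C = (1, -6)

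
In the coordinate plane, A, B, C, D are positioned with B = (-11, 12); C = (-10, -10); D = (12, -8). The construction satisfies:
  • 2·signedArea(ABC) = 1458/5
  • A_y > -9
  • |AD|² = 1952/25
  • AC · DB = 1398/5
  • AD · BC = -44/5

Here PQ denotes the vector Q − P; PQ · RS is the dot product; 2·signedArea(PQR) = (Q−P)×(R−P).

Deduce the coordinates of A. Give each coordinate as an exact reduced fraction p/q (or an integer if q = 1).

1. A_x = 16/5  [AC · DB = 1398/5 ∩ AD · BC = -44/5]
2. A_y = -44/5  [AC · DB = 1398/5 ∩ AD · BC = -44/5]
   → A = (16/5, -44/5)

A = (16/5, -44/5)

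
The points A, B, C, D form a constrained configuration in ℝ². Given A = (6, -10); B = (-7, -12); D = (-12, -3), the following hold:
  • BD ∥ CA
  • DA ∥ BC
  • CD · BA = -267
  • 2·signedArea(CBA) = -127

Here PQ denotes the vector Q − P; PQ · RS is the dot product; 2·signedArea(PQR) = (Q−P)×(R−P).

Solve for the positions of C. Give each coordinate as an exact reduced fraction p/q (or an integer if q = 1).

C = (11, -19)

1. C_x = 11  [BD ∥ CA ∩ DA ∥ BC]
2. C_y = -19  [BD ∥ CA ∩ DA ∥ BC]
   → C = (11, -19)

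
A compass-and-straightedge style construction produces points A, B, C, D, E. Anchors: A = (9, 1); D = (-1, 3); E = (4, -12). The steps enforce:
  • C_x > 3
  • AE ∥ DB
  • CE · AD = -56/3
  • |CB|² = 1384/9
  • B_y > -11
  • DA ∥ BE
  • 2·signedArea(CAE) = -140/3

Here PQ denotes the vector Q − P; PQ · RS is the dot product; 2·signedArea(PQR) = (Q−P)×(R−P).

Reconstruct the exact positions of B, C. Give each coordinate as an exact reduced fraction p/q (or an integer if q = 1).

B = (-6, -10)
C = (4, -8/3)

1. B_x = -6  [DA ∥ BE ∩ AE ∥ DB]
2. B_y = -10  [DA ∥ BE ∩ AE ∥ DB]
   → B = (-6, -10)
3. C_x = 4  [CE · AD = -56/3 ∩ 2·signedArea(CAE) = -140/3]
4. C_y = -8/3  [CE · AD = -56/3 ∩ 2·signedArea(CAE) = -140/3]
   → C = (4, -8/3)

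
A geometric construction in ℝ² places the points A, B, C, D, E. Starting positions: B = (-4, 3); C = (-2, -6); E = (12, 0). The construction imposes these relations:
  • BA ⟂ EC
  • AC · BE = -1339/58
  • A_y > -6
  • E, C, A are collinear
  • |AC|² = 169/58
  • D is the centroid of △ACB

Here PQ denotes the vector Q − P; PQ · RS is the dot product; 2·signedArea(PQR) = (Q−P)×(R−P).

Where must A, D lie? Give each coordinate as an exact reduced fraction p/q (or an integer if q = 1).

1. A_x = -25/58  [E, C, A are collinear ∩ BA ⟂ EC]
2. A_y = -309/58  [E, C, A are collinear ∩ BA ⟂ EC]
   → A = (-25/58, -309/58)
3. D_x = -373/174  [D is the centroid of △ACB]
4. D_y = -161/58  [D is the centroid of △ACB]
   → D = (-373/174, -161/58)

A = (-25/58, -309/58)
D = (-373/174, -161/58)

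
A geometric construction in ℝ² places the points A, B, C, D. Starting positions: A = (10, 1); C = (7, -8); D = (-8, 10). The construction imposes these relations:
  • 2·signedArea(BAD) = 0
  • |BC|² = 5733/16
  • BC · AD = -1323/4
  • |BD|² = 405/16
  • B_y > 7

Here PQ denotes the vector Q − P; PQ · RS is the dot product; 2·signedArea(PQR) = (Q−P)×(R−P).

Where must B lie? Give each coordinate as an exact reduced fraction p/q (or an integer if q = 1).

1. B_x = -7/2  [2·signedArea(BAD) = 0 ∩ BC · AD = -1323/4]
2. B_y = 31/4  [2·signedArea(BAD) = 0 ∩ BC · AD = -1323/4]
   → B = (-7/2, 31/4)

B = (-7/2, 31/4)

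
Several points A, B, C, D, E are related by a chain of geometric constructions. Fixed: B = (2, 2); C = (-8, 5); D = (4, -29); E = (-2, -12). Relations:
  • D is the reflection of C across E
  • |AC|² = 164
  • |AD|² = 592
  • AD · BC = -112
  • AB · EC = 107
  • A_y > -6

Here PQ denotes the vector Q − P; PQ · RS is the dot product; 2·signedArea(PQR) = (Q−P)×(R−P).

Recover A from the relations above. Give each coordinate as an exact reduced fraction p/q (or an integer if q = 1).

1. A_x = 0  [AD · BC = -112 ∩ AB · EC = 107]
2. A_y = -5  [AD · BC = -112 ∩ AB · EC = 107]
   → A = (0, -5)

A = (0, -5)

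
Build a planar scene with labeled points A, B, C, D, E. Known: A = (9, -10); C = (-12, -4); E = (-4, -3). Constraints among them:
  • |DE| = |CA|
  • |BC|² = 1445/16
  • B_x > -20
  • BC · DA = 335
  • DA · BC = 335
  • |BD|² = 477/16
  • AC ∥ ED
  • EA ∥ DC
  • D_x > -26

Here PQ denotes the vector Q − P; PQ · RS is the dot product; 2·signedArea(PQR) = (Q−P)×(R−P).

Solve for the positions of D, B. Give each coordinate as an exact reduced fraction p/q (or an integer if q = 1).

1. D_x = -25  [EA ∥ DC ∩ AC ∥ ED]
2. D_y = 3  [EA ∥ DC ∩ AC ∥ ED]
   → D = (-25, 3)
3. B_x = -79/4  [line -34·x + 13·y + -691 = 0 ∩ |BD|² = 477/16]
4. B_y = 3/2  [line -34·x + 13·y + -691 = 0 ∩ |BD|² = 477/16]
   → B = (-79/4, 3/2)

B = (-79/4, 3/2)
D = (-25, 3)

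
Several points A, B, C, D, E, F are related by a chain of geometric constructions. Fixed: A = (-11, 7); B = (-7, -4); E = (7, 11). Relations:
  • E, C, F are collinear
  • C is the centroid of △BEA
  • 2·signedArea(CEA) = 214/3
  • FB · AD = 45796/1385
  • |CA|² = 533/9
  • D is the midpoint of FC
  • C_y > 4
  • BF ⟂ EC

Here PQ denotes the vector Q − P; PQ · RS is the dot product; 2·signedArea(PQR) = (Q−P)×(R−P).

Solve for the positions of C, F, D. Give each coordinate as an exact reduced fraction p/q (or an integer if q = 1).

1. C_x = -11/3  [C is the centroid of △BEA]
2. C_y = 14/3  [C is the centroid of △BEA]
   → C = (-11/3, 14/3)
3. F_x = -13761/1385  [E, C, F are collinear ∩ BF ⟂ EC]
4. F_y = 1308/1385  [E, C, F are collinear ∩ BF ⟂ EC]
   → F = (-13761/1385, 1308/1385)
5. D_x = -28259/4155  [D is the midpoint of FC]
6. D_y = 11657/4155  [D is the midpoint of FC]
   → D = (-28259/4155, 11657/4155)

C = (-11/3, 14/3)
D = (-28259/4155, 11657/4155)
F = (-13761/1385, 1308/1385)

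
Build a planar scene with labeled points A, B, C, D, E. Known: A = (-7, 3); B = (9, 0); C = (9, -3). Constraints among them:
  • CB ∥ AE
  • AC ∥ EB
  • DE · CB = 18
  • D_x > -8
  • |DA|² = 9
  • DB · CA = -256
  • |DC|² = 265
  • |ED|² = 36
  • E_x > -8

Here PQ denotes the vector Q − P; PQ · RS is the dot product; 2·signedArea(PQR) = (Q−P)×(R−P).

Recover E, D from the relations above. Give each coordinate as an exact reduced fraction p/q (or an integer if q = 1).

1. E_x = -7  [AC ∥ EB ∩ CB ∥ AE]
2. E_y = 6  [AC ∥ EB ∩ CB ∥ AE]
   → E = (-7, 6)
3. D_x = -7  [DB · CA = -256 ∩ DE · CB = 18]
4. D_y = 0  [DB · CA = -256 ∩ DE · CB = 18]
   → D = (-7, 0)

D = (-7, 0)
E = (-7, 6)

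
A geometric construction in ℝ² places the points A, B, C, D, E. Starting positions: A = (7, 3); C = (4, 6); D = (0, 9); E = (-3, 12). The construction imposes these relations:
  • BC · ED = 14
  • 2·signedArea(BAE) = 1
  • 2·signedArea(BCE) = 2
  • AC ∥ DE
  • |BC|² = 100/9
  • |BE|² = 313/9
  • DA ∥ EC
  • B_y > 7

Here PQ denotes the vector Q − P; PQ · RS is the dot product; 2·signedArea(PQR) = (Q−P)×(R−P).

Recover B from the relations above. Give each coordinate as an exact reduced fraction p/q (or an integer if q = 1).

1. B_x = 4/3  [2·signedArea(BCE) = 2 ∩ BC · ED = 14]
2. B_y = 8  [2·signedArea(BCE) = 2 ∩ BC · ED = 14]
   → B = (4/3, 8)

B = (4/3, 8)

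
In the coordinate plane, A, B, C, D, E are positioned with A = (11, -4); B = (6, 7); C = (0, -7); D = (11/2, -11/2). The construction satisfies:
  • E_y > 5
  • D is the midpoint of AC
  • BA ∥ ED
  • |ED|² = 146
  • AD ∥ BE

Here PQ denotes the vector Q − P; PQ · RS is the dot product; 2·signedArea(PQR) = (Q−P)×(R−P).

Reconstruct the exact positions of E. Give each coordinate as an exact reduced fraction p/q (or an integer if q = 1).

E = (1/2, 11/2)

1. E_x = 1/2  [BA ∥ ED ∩ AD ∥ BE]
2. E_y = 11/2  [BA ∥ ED ∩ AD ∥ BE]
   → E = (1/2, 11/2)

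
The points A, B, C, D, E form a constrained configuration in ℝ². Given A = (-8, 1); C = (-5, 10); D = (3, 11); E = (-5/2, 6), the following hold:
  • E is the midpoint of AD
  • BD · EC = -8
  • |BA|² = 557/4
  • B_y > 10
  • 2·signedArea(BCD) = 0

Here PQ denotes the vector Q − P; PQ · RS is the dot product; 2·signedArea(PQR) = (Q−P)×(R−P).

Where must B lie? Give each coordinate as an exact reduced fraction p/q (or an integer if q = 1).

B = (-1, 21/2)

1. B_x = -1  [2·signedArea(BCD) = 0 ∩ BD · EC = -8]
2. B_y = 21/2  [2·signedArea(BCD) = 0 ∩ BD · EC = -8]
   → B = (-1, 21/2)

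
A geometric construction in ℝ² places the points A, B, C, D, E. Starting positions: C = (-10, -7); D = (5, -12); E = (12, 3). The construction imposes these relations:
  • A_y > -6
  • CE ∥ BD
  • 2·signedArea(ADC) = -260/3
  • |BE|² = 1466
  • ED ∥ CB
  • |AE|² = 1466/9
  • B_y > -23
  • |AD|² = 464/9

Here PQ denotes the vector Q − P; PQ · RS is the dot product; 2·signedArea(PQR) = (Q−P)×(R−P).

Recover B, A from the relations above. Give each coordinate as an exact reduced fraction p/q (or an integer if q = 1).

1. B_x = -17  [CE ∥ BD ∩ ED ∥ CB]
2. B_y = -22  [CE ∥ BD ∩ ED ∥ CB]
   → B = (-17, -22)
3. A_x = 7/3  [line -5·x + -15·y + -205/3 = 0 ∩ |AD|² = 464/9]
4. A_y = -16/3  [line -5·x + -15·y + -205/3 = 0 ∩ |AD|² = 464/9]
   → A = (7/3, -16/3)

A = (7/3, -16/3)
B = (-17, -22)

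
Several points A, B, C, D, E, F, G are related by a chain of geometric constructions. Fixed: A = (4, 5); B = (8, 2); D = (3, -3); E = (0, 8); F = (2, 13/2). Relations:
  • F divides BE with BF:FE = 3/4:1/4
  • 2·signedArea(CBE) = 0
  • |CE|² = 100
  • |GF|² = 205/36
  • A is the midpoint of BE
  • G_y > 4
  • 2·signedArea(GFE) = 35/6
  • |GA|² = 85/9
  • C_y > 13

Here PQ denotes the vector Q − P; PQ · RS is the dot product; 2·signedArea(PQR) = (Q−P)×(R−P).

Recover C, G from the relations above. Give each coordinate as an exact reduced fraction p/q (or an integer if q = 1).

1. C_x = -8  [line -6·x + -8·y + 64 = 0 ∩ |CE|² = 100]
2. C_y = 14  [line -6·x + -8·y + 64 = 0 ∩ |CE|² = 100]
   → C = (-8, 14)
3. G_x = 1  [line -3/2·x + -2·y + 61/6 = 0 ∩ |GA|² = 85/9]
4. G_y = 13/3  [line -3/2·x + -2·y + 61/6 = 0 ∩ |GA|² = 85/9]
   → G = (1, 13/3)

C = (-8, 14)
G = (1, 13/3)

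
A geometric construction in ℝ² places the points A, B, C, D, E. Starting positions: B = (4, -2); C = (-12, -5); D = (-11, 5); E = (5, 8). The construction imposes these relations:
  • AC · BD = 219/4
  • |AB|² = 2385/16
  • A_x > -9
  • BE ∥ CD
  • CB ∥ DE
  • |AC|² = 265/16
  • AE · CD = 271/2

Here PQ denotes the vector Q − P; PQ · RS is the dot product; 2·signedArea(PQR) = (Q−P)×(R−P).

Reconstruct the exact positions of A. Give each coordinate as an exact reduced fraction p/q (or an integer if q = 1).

A = (-8, -17/4)

1. A_x = -8  [AC · BD = 219/4 ∩ AE · CD = 271/2]
2. A_y = -17/4  [AC · BD = 219/4 ∩ AE · CD = 271/2]
   → A = (-8, -17/4)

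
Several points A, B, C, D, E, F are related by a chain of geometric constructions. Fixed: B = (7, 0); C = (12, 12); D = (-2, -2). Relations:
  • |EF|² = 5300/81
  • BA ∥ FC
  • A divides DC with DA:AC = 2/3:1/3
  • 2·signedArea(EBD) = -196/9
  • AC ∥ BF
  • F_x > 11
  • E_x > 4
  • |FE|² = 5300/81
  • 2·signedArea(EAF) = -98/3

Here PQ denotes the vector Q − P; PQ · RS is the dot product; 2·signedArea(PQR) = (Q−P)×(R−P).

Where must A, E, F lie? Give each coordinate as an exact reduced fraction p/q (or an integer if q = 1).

1. A_x = 22/3  [A divides DC with DA:AC = 2/3:1/3]
2. A_y = 22/3  [A divides DC with DA:AC = 2/3:1/3]
   → A = (22/3, 22/3)
3. F_x = 35/3  [BA ∥ FC ∩ AC ∥ BF]
4. F_y = 14/3  [BA ∥ FC ∩ AC ∥ BF]
   → F = (35/3, 14/3)
5. E_x = 37/9  [2·signedArea(EBD) = -196/9 ∩ 2·signedArea(EAF) = -98/3]
6. E_y = 16/9  [2·signedArea(EBD) = -196/9 ∩ 2·signedArea(EAF) = -98/3]
   → E = (37/9, 16/9)

A = (22/3, 22/3)
E = (37/9, 16/9)
F = (35/3, 14/3)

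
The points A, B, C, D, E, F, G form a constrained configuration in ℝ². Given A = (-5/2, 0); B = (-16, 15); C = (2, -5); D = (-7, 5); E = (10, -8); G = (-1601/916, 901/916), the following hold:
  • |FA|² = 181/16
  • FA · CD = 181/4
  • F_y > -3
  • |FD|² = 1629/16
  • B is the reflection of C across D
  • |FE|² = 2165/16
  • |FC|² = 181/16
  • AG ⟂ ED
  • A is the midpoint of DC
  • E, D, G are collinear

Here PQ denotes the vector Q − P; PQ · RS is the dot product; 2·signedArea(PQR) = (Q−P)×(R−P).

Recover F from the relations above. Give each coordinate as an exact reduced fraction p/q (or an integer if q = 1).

F = (-1/4, -5/2)

1. F_x = -1/4  [line 9·x + -10·y + -91/4 = 0 ∩ |FA|² = 181/16]
2. F_y = -5/2  [line 9·x + -10·y + -91/4 = 0 ∩ |FA|² = 181/16]
   → F = (-1/4, -5/2)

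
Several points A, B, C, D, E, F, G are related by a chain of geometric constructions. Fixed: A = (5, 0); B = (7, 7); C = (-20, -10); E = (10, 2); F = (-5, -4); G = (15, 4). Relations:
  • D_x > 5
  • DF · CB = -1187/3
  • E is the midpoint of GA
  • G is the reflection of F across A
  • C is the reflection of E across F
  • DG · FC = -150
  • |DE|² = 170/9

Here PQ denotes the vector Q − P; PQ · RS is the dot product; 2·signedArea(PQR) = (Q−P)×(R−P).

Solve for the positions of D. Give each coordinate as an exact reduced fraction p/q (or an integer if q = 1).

D = (17/3, 7/3)

1. D_x = 17/3  [DG · FC = -150 ∩ DF · CB = -1187/3]
2. D_y = 7/3  [DG · FC = -150 ∩ DF · CB = -1187/3]
   → D = (17/3, 7/3)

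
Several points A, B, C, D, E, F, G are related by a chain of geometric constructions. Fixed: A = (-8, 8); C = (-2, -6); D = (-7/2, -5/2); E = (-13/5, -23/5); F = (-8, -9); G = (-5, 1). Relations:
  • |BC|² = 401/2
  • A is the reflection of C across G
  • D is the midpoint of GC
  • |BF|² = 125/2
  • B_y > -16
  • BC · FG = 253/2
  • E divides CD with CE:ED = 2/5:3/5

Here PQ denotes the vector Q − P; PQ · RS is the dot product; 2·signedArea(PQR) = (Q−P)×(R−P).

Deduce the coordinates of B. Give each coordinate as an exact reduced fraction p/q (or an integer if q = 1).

B = (-25/2, -31/2)

1. B_x = -25/2  [line -3·x + -10·y + -385/2 = 0 ∩ |BF|² = 125/2]
2. B_y = -31/2  [line -3·x + -10·y + -385/2 = 0 ∩ |BF|² = 125/2]
   → B = (-25/2, -31/2)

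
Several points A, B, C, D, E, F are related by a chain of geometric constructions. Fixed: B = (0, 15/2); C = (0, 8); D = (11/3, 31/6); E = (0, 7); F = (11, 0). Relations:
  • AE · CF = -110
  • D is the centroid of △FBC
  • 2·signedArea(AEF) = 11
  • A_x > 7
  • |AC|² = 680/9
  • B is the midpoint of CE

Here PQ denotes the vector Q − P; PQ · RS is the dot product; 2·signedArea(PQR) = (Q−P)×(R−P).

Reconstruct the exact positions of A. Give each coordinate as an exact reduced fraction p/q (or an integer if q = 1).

1. A_x = 22/3  [AE · CF = -110 ∩ 2·signedArea(AEF) = 11]
2. A_y = 10/3  [AE · CF = -110 ∩ 2·signedArea(AEF) = 11]
   → A = (22/3, 10/3)

A = (22/3, 10/3)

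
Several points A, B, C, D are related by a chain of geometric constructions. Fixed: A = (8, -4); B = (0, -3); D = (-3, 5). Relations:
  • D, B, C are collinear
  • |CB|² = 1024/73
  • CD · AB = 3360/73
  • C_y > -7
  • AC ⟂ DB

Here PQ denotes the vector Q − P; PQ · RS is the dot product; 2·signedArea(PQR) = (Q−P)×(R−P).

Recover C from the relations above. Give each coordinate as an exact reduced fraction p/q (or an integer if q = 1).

1. C_x = 96/73  [D, B, C are collinear ∩ AC ⟂ DB]
2. C_y = -475/73  [D, B, C are collinear ∩ AC ⟂ DB]
   → C = (96/73, -475/73)

C = (96/73, -475/73)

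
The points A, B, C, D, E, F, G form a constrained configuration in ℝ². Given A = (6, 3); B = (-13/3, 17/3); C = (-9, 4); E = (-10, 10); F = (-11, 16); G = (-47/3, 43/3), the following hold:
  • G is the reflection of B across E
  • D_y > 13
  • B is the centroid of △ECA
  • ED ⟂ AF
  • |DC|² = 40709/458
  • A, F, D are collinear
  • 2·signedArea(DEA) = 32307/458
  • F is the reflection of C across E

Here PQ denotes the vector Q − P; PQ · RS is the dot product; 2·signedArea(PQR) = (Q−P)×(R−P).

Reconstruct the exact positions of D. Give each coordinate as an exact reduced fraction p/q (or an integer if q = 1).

1. D_x = -3423/458  [A, F, D are collinear ∩ ED ⟂ AF]
2. D_y = 6093/458  [A, F, D are collinear ∩ ED ⟂ AF]
   → D = (-3423/458, 6093/458)

D = (-3423/458, 6093/458)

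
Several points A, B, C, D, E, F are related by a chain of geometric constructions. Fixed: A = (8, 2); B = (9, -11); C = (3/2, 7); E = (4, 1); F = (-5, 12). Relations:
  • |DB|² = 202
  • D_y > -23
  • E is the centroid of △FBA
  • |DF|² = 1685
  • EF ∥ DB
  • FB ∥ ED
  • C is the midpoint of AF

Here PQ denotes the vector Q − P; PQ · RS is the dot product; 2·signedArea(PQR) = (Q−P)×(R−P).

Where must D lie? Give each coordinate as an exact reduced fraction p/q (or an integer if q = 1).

1. D_x = 18  [EF ∥ DB ∩ FB ∥ ED]
2. D_y = -22  [EF ∥ DB ∩ FB ∥ ED]
   → D = (18, -22)

D = (18, -22)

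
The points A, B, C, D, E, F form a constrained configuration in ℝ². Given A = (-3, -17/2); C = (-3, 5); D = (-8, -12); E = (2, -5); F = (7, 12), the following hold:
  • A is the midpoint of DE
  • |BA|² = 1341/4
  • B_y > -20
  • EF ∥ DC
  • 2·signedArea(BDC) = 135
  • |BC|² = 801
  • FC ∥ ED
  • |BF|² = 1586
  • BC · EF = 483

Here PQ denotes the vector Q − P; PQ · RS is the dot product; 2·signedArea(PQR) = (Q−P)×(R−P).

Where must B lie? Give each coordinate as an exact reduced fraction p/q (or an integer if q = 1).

B = (-18, -19)

1. B_x = -18  [BC · EF = 483 ∩ 2·signedArea(BDC) = 135]
2. B_y = -19  [BC · EF = 483 ∩ 2·signedArea(BDC) = 135]
   → B = (-18, -19)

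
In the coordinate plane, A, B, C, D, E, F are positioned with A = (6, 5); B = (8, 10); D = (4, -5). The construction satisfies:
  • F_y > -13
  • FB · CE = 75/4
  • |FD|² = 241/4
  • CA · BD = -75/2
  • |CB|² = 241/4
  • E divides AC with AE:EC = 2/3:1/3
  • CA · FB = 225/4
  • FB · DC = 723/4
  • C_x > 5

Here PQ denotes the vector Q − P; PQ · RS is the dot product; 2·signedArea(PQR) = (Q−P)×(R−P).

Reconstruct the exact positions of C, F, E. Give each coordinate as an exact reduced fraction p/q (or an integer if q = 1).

1. C_x = 6  [line 4·x + 15·y + -123/2 = 0 ∩ |CB|² = 241/4]
2. C_y = 5/2  [line 4·x + 15·y + -123/2 = 0 ∩ |CB|² = 241/4]
   → C = (6, 5/2)
3. F_x = 2  [CA · FB = 225/4 ∩ FB · DC = 723/4]
4. F_y = -25/2  [CA · FB = 225/4 ∩ FB · DC = 723/4]
   → F = (2, -25/2)
5. E_x = 6  [FB · CE = 75/4 ∩ E divides AC with AE:EC = 2/3:1/3]
6. E_y = 10/3  [FB · CE = 75/4 ∩ E divides AC with AE:EC = 2/3:1/3]
   → E = (6, 10/3)

C = (6, 5/2)
E = (6, 10/3)
F = (2, -25/2)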